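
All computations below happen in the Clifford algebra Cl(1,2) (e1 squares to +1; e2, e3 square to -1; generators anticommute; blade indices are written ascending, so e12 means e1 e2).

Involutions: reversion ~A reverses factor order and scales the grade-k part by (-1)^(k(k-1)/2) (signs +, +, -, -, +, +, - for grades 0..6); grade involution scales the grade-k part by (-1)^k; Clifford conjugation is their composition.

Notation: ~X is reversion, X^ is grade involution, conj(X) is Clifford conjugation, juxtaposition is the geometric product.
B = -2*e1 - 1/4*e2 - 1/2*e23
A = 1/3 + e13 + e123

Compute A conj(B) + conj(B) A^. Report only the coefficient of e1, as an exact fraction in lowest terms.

first term: 1/6*e1 + 1/12*e2 - 2*e3 + 1/2*e12 + 1/4*e13 + 13/6*e23 - 1/4*e123
second term: 7/6*e1 + 1/12*e2 + 2*e3 - 1/2*e12 - 1/4*e13 - 11/6*e23 - 1/4*e123
Answer: 4/3


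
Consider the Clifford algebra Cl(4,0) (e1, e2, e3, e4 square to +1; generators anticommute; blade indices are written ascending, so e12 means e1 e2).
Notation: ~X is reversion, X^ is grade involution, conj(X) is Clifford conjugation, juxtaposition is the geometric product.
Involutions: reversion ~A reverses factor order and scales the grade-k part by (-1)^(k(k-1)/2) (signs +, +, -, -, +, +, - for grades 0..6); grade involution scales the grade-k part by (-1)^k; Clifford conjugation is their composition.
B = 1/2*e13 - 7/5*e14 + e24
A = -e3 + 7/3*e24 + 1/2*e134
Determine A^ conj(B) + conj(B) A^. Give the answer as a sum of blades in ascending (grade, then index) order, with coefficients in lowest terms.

first term: 7/3 + 1/2*e1 - 7/10*e3 - 1/4*e4 + 49/15*e12 + 1/2*e123 - 7/5*e134 + e234 + 7/6*e1234
second term: 7/3 - 1/2*e1 - 7/10*e3 - 1/4*e4 - 49/15*e12 - 1/2*e123 - 7/5*e134 + e234 + 7/6*e1234
Answer: 14/3 - 7/5*e3 - 1/2*e4 - 14/5*e134 + 2*e234 + 7/3*e1234


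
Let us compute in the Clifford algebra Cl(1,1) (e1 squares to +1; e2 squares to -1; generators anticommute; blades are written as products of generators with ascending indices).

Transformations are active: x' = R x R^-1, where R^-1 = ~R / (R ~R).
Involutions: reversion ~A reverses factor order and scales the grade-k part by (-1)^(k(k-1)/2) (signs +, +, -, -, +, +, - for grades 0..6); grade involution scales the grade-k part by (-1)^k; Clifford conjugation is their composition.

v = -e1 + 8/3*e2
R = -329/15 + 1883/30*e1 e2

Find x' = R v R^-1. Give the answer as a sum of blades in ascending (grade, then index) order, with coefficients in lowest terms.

~R = -329/15 - 1883/30*e1 e2, and R ~R = -41503/12, so R^-1 = ~R / (-41503/12).
R v = -1309/9*e1 + 77/18*e2
Answer: -2927/3465*e1 - 9052/3465*e2


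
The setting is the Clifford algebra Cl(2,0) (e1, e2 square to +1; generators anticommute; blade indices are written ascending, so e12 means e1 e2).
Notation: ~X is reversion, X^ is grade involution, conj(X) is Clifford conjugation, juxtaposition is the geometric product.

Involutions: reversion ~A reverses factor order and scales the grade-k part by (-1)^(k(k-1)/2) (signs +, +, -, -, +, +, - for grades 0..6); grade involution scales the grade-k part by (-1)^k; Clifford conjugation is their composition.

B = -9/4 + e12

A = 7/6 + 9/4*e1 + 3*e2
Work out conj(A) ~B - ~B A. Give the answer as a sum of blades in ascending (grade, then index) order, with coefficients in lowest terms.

first term: -21/8 + 33/16*e1 + 9*e2 - 7/6*e12
second term: -21/8 - 129/16*e1 - 9/2*e2 - 7/6*e12
Answer: 81/8*e1 + 27/2*e2


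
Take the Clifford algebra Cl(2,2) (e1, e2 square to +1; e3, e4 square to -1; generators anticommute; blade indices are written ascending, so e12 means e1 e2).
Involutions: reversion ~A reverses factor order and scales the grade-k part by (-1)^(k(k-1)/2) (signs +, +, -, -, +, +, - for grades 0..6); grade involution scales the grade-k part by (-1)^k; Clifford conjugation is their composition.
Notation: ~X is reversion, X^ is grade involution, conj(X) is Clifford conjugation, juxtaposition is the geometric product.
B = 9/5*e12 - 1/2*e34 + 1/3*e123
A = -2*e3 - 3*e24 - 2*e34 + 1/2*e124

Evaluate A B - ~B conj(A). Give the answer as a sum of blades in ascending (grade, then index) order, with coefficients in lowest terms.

first term: -1 - 19/10*e4 + 2/3*e12 + 27/5*e14 + 3/2*e23 + 1/6*e34 - 77/20*e123 - 2/3*e124 - e134 - 18/5*e1234
second term: -1 + 19/10*e4 + 2/3*e12 - 27/5*e14 - 3/2*e23 + 1/6*e34 - 77/20*e123 + 2/3*e124 + e134 - 18/5*e1234
Answer: -19/5*e4 + 54/5*e14 + 3*e23 - 4/3*e124 - 2*e134


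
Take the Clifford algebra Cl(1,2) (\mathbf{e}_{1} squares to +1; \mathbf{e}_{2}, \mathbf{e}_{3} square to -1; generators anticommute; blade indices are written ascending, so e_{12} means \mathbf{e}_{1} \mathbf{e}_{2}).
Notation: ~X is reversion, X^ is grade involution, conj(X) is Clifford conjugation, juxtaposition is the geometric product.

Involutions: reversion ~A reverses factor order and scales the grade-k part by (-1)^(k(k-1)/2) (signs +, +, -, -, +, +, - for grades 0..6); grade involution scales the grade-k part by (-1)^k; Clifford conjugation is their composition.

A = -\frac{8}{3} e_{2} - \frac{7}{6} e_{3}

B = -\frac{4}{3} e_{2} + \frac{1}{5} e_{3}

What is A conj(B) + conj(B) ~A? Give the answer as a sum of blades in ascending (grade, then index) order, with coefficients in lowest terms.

first term: \frac{299}{90} + \frac{94}{45} e_{23}
second term: \frac{299}{90} - \frac{94}{45} e_{23}
Answer: \frac{299}{45}


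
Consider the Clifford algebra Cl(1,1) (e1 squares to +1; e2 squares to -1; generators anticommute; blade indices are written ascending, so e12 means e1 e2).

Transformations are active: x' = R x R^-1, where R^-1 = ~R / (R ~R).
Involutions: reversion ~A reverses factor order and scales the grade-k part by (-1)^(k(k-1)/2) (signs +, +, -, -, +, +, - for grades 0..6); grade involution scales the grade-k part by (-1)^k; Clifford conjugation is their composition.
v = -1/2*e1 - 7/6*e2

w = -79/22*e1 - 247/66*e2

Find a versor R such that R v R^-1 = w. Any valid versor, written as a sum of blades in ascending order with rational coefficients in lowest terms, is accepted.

Sketch: the shared square -10/9 makes R = v + w = -45/11*e1 - 54/11*e2 the natural versor; its sandwich fixes that direction, negates (v - w)/2, and sends v to w.
Answer: -45/11*e1 - 54/11*e2


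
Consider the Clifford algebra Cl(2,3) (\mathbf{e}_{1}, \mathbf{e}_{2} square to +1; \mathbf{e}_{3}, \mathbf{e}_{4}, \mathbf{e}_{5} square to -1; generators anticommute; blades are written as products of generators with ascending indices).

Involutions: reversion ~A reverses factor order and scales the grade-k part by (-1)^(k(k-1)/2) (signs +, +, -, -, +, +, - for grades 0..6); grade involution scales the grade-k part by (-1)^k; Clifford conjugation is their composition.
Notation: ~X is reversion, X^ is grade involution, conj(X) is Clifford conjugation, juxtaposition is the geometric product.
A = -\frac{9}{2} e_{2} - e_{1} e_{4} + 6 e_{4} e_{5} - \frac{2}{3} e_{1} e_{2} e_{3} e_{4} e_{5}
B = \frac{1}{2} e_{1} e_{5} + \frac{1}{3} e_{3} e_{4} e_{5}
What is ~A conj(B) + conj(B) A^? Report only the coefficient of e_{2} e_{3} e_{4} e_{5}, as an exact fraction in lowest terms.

first term: 2 e_{3} - \frac{2}{9} e_{1} e_{2} - 3 e_{1} e_{4} + \frac{1}{2} e_{4} e_{5} - \frac{9}{4} e_{1} e_{2} e_{5} + \frac{1}{3} e_{1} e_{3} e_{5} - \frac{1}{3} e_{2} e_{3} e_{4} - \frac{3}{2} e_{2} e_{3} e_{4} e_{5}
second term: -2 e_{3} + \frac{2}{9} e_{1} e_{2} - 3 e_{1} e_{4} + \frac{1}{2} e_{4} e_{5} + \frac{9}{4} e_{1} e_{2} e_{5} + \frac{1}{3} e_{1} e_{3} e_{5} + \frac{1}{3} e_{2} e_{3} e_{4} - \frac{3}{2} e_{2} e_{3} e_{4} e_{5}
Answer: -3


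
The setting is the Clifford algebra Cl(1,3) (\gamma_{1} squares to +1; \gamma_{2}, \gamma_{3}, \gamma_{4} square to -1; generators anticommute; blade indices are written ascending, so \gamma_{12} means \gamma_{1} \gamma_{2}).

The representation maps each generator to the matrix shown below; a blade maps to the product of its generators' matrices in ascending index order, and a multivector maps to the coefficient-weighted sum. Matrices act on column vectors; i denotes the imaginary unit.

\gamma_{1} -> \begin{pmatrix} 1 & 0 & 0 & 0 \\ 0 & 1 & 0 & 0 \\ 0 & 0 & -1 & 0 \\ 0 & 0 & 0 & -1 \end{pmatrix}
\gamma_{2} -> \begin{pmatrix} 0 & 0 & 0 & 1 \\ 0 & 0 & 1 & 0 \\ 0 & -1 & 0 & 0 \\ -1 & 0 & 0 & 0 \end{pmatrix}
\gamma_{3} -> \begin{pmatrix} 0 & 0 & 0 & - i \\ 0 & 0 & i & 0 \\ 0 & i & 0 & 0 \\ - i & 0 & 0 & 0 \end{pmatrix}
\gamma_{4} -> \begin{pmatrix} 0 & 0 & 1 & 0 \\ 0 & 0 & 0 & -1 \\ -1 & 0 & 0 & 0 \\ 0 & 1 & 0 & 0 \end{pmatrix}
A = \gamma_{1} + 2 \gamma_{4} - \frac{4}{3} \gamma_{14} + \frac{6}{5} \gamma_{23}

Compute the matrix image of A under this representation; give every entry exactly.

Bivector images (products of the table entries): rho(\gamma_{14}) = rho(\gamma_{1})rho(\gamma_{4}) = \begin{pmatrix} 0 & 0 & 1 & 0 \\ 0 & 0 & 0 & -1 \\ 1 & 0 & 0 & 0 \\ 0 & -1 & 0 & 0 \end{pmatrix}; rho(\gamma_{23}) = rho(\gamma_{2})rho(\gamma_{3}) = \begin{pmatrix} - i & 0 & 0 & 0 \\ 0 & i & 0 & 0 \\ 0 & 0 & - i & 0 \\ 0 & 0 & 0 & i \end{pmatrix}.
M = (1)*rho(\gamma_{1}) + (2)*rho(\gamma_{4}) + (-\frac{4}{3})*rho(\gamma_{14}) + (\frac{6}{5})*rho(\gamma_{23}), summed entrywise:
Answer: \begin{pmatrix} 1 - \frac{6 i}{5} & 0 & \frac{2}{3} & 0 \\ 0 & 1 + \frac{6 i}{5} & 0 & - \frac{2}{3} \\ - \frac{10}{3} & 0 & -1 - \frac{6 i}{5} & 0 \\ 0 & \frac{10}{3} & 0 & -1 + \frac{6 i}{5} \end{pmatrix}


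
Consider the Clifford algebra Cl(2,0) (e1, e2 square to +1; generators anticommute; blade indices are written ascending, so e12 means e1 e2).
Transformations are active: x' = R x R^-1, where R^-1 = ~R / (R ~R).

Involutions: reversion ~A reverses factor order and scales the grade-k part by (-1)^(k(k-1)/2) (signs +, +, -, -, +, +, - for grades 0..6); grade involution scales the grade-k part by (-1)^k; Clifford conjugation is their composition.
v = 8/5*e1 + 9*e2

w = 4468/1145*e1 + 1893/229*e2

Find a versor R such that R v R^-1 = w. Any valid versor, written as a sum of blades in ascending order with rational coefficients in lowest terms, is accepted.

The midline construction: v and w both square to 2089/25, so reflecting in their sum 1260/229*e1 + 3954/229*e2 exchanges them.
Answer: 1260/229*e1 + 3954/229*e2


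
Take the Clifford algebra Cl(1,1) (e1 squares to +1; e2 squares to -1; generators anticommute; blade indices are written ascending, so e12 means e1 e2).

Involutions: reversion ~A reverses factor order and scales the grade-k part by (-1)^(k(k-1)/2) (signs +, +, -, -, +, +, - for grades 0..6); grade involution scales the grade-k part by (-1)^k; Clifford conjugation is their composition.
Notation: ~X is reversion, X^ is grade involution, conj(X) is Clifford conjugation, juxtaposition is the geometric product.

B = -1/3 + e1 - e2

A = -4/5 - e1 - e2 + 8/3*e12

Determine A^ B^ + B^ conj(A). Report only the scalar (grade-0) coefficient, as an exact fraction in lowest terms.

first term: -26/15 - 11/5*e1 + 23/15*e2 + 10/9*e12
second term: -26/15 - 11/5*e1 + 23/15*e2 - 10/9*e12
Answer: -52/15


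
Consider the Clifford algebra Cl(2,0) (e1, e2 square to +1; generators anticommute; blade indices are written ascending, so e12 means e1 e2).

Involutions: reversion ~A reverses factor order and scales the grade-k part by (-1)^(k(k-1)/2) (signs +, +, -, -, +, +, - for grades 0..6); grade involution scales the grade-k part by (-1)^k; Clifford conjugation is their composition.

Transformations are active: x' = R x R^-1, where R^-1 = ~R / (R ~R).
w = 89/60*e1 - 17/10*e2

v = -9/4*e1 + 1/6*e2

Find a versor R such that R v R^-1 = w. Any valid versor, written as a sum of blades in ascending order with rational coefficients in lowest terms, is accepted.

Key observation: q(v) = q(w) = 733/144 (sandwiches preserve the norm), so R = v + w = -23/30*e1 - 23/15*e2 works whenever it is invertible — the component of v along it is kept and (v - w)/2 reverses, sending v to w.
Answer: -23/30*e1 - 23/15*e2


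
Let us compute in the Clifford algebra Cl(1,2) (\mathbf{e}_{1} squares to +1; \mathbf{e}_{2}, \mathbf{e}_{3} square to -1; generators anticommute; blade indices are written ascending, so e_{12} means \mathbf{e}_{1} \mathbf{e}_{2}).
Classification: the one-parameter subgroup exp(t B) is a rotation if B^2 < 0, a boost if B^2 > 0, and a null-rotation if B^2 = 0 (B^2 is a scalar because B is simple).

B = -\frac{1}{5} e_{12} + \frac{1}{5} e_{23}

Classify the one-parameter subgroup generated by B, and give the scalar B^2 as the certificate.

B^2 term by term: the squares give (-\frac{1}{5})^2*(e_{12})^2 + (\frac{1}{5})^2*(e_{23})^2 = \frac{1}{25}*(+1) + \frac{1}{25}*(-1) = 0 (each basis 2-blade squares to minus the product of its generators' squares); cross terms between blades sharing an index anticommute and cancel. So B^2 = 0.
Answer: null-rotation, certificate B^2 = 0. One invariant decides it: the square 0 survives every conjugation, and its sign is exactly the classification.


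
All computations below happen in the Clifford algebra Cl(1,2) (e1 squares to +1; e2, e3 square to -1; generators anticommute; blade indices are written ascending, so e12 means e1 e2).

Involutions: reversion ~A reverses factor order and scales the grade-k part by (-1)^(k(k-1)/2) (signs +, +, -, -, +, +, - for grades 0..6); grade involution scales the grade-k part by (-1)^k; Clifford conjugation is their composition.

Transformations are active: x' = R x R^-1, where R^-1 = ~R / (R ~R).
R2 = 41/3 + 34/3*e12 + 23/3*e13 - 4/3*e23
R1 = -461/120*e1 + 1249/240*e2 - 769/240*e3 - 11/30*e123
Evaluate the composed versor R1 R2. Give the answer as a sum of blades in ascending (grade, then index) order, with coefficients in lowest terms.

Distribute over the terms of R1 (each basis-blade product reordered to ascending indices, repeated generators contracted through their squares):
(-461/120*e1) R2 = -18901/360*e1 - 7837/180*e2 - 10603/360*e3 + 461/90*e123
(1249/240*e2) R2 = 21233/360*e1 + 51209/720*e2 + 1249/180*e3 - 28727/720*e123
(-769/240*e3) R2 = -17687/720*e1 + 769/180*e2 - 31529/720*e3 - 13073/360*e123
(-11/30*e123) R2 = -22/45*e1 + 253/90*e2 - 187/45*e3 - 451/90*e123
Summing the partial products and collecting blades:
Answer: -2675/144*e1 + 24961/720*e2 - 50731/720*e3 - 54793/720*e123


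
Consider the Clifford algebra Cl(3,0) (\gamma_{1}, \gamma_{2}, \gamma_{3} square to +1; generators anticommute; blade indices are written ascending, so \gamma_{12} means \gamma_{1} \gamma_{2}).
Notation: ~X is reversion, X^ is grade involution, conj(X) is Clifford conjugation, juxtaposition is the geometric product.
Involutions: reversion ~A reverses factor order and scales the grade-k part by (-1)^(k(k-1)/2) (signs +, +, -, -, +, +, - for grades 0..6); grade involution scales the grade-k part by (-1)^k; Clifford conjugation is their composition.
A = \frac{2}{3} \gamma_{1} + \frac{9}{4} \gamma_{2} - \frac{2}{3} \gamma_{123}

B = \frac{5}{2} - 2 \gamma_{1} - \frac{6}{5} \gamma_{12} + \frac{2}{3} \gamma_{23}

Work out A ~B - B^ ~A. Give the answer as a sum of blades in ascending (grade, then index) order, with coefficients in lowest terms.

first term: -\frac{4}{3} - \frac{133}{90} \gamma_{1} + \frac{257}{40} \gamma_{2} - \frac{7}{10} \gamma_{3} + \frac{9}{2} \gamma_{12} + \frac{4}{3} \gamma_{23} - \frac{19}{9} \gamma_{123}
second term: \frac{4}{3} - \frac{133}{90} \gamma_{1} + \frac{257}{40} \gamma_{2} - \frac{7}{10} \gamma_{3} + \frac{9}{2} \gamma_{12} + \frac{4}{3} \gamma_{23} + \frac{19}{9} \gamma_{123}
Answer: -\frac{8}{3} - \frac{38}{9} \gamma_{123}


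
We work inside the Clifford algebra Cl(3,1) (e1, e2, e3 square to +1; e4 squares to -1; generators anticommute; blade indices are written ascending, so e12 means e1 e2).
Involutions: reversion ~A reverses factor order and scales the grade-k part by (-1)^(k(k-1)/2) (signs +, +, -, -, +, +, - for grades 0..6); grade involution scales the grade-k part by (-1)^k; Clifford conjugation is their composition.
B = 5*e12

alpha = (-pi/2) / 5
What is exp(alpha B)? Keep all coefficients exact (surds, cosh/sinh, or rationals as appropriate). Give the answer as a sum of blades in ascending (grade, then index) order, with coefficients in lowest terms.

B^2 = (5)^2*(e12)^2 = 25*(-1) = -25 (a basis 2-blade squares to minus the product of its generators' squares).
B^2 = -25 — circular case — the even/odd split gives cos and sin: l = 5, alpha*l = -pi/2, so exp(alpha B) = cos(-pi/2) + (sin(-pi/2)/5)*B = 0 + (-1/5)*B.
Answer: -e12


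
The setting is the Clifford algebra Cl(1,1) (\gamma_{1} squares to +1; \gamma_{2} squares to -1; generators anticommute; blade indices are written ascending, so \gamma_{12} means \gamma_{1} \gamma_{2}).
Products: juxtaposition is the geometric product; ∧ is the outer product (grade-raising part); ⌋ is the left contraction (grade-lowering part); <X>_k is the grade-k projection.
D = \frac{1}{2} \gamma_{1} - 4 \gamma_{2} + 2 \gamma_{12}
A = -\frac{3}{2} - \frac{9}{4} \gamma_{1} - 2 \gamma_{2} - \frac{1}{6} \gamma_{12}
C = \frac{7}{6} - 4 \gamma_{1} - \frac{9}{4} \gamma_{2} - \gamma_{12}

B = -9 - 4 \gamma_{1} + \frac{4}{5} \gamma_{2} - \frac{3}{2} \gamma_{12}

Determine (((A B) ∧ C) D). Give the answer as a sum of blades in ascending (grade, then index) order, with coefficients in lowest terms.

step 1: \frac{487}{20} + \frac{1763}{60} \gamma_{1} + \frac{2341}{120} \gamma_{2} - \frac{121}{20} \gamma_{12}
step 2: \frac{3409}{120} - \frac{22723}{360} \gamma_{1} - \frac{1153}{36} \gamma_{2} - \frac{1559}{80} \gamma_{12}
step 3: -\frac{9535}{48} - \frac{92017}{720} \gamma_{1} - \frac{66277}{288} \gamma_{2} + \frac{39037}{120} \gamma_{12}
Answer: -\frac{9535}{48} - \frac{92017}{720} \gamma_{1} - \frac{66277}{288} \gamma_{2} + \frac{39037}{120} \gamma_{12}


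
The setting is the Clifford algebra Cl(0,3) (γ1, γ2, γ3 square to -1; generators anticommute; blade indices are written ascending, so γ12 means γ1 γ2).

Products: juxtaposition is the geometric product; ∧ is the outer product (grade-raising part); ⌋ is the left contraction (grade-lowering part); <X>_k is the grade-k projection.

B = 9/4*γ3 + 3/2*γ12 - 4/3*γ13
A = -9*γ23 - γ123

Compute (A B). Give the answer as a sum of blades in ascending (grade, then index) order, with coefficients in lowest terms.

step 1: 259/12*γ2 + 3/2*γ3 - 39/4*γ12 - 27/2*γ13
Answer: 259/12*γ2 + 3/2*γ3 - 39/4*γ12 - 27/2*γ13


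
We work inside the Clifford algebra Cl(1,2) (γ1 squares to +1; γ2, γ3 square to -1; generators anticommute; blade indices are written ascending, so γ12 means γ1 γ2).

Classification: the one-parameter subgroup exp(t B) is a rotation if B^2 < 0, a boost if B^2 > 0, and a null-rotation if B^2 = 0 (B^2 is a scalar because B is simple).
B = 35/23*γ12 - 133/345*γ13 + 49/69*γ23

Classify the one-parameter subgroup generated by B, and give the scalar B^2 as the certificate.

B^2 term by term: the squares give (35/23)^2*(γ12)^2 + (-133/345)^2*(γ13)^2 + (49/69)^2*(γ23)^2 = 1225/529*(+1) + 17689/119025*(+1) + 2401/4761*(-1) = 49/25 (each basis 2-blade squares to minus the product of its generators' squares); cross terms between blades sharing an index anticommute and cancel. So B^2 = 49/25.
Answer: boost, certificate B^2 = 49/25. Why this suffices: the scalar 49/25 survives any versor conjugation, so its sign alone determines the class however B is presented.


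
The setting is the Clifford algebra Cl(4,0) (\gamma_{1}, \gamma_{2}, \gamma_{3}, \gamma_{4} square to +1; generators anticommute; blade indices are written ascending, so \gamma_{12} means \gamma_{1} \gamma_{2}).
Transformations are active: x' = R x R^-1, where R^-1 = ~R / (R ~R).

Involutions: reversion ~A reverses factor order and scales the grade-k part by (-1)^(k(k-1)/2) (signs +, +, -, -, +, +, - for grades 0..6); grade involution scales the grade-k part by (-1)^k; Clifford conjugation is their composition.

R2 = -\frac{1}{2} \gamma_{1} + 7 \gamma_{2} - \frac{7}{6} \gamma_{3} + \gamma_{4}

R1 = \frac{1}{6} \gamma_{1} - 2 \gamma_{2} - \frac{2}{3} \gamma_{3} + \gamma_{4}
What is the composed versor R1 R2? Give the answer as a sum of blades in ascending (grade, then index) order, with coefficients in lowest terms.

Distribute over the terms of R1 (each basis-blade product reordered to ascending indices, repeated generators contracted through their squares):
(\frac{1}{6} \gamma_{1}) R2 = -\frac{1}{12} + \frac{7}{6} \gamma_{12} - \frac{7}{36} \gamma_{13} + \frac{1}{6} \gamma_{14}
(-2 \gamma_{2}) R2 = -14 - \gamma_{12} + \frac{7}{3} \gamma_{23} - 2 \gamma_{24}
(-\frac{2}{3} \gamma_{3}) R2 = \frac{7}{9} - \frac{1}{3} \gamma_{13} + \frac{14}{3} \gamma_{23} - \frac{2}{3} \gamma_{34}
(\gamma_{4}) R2 = 1 + \frac{1}{2} \gamma_{14} - 7 \gamma_{24} + \frac{7}{6} \gamma_{34}
Summing the partial products and collecting blades:
Answer: -\frac{443}{36} + \frac{1}{6} \gamma_{12} - \frac{19}{36} \gamma_{13} + \frac{2}{3} \gamma_{14} + 7 \gamma_{23} - 9 \gamma_{24} + \frac{1}{2} \gamma_{34}


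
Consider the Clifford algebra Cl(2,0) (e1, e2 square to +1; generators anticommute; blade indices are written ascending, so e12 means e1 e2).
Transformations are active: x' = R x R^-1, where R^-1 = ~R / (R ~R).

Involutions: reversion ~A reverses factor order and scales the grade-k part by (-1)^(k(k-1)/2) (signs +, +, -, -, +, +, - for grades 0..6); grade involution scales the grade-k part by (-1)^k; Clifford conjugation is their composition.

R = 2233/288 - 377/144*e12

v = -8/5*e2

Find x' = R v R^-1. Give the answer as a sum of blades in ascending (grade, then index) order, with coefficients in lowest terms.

~R = 2233/288 + 377/144*e12, and R ~R = 5554805/82944, so R^-1 = ~R / (5554805/82944).
R v = 377/90*e1 - 2233/180*e2
Answer: 32032/33025*e1 - 42024/33025*e2


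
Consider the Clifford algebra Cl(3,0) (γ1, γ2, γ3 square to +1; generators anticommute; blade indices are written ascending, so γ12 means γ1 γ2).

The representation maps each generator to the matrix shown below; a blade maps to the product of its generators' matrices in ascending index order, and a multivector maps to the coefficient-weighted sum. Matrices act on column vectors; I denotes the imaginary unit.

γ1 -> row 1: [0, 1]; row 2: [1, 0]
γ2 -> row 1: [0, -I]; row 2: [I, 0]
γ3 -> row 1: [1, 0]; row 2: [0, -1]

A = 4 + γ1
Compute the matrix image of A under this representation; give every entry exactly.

M = (4)*1 + (1)*rho(γ1), summed entrywise (1 is the identity matrix):
Answer: row 1: [4, 1]; row 2: [1, 4]


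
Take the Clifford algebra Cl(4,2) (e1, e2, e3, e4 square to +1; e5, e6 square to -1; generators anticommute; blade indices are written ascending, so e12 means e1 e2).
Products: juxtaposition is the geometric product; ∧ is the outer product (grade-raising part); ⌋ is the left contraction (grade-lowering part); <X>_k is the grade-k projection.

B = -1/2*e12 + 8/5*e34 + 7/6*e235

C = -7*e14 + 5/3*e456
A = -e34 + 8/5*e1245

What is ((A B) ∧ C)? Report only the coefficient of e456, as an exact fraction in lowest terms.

step 1: 8/5 + 4/5*e45 - 28/15*e134 + 7/6*e245 + 1/2*e1234 - 64/25*e1235
step 2: -56/5*e14 + 8/3*e456
Answer: 8/3


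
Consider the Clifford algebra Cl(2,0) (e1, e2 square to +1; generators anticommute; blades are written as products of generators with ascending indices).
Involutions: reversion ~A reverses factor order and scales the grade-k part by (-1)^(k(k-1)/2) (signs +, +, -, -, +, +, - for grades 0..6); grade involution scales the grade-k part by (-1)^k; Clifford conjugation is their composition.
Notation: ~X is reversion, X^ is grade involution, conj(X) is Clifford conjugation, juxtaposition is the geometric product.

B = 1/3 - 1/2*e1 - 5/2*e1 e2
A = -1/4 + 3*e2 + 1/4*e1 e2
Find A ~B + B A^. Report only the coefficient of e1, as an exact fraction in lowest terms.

first term: -17/24 - 59/8*e1 + 9/8*e2 + 23/24*e1 e2
second term: 13/24 + 61/8*e1 - 9/8*e2 + 53/24*e1 e2
Answer: 1/4


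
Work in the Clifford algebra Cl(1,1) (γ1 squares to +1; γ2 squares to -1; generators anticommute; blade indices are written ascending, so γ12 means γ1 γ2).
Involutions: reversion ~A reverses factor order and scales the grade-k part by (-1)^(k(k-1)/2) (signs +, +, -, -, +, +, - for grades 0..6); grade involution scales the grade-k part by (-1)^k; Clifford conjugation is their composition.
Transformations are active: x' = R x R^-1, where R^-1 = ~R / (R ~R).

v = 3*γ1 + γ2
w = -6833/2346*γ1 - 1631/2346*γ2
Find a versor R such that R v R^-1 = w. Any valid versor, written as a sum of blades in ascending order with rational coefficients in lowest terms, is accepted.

Reasoning: v^2 = w^2 = 8 since conjugation preserves the quadratic form; R = v + w = 205/2346*γ1 + 715/2346*γ2 is then valid when invertible, keeping its own part and reversing (v - w)/2.
Answer: 205/2346*γ1 + 715/2346*γ2


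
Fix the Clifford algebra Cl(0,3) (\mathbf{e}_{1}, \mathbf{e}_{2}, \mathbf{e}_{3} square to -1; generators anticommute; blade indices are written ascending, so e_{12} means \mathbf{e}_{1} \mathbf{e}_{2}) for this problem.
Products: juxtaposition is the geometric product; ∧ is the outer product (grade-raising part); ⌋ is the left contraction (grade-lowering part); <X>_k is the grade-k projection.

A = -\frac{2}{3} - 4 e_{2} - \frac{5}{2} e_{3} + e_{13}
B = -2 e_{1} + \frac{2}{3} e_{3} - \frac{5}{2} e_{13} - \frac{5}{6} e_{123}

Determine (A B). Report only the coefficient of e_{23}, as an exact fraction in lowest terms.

step 1: \frac{25}{6} + \frac{83}{12} e_{1} - \frac{5}{6} e_{2} - \frac{22}{9} e_{3} - \frac{121}{12} e_{12} - \frac{8}{3} e_{23} - \frac{85}{9} e_{123}
Answer: -\frac{8}{3}


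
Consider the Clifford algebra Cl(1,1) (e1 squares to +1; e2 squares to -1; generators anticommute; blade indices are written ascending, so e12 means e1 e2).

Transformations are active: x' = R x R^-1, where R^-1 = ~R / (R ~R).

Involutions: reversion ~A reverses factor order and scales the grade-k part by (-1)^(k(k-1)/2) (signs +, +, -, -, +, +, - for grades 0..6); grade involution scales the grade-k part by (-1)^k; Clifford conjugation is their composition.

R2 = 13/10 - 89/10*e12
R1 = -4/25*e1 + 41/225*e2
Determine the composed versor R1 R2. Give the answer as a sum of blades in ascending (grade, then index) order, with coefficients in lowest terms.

Distribute over the terms of R1 (each basis-blade product reordered to ascending indices, repeated generators contracted through their squares):
(-4/25*e1) R2 = -26/125*e1 + 178/125*e2
(41/225*e2) R2 = -3649/2250*e1 + 533/2250*e2
Summing the partial products and collecting blades:
Answer: -4117/2250*e1 + 3737/2250*e2


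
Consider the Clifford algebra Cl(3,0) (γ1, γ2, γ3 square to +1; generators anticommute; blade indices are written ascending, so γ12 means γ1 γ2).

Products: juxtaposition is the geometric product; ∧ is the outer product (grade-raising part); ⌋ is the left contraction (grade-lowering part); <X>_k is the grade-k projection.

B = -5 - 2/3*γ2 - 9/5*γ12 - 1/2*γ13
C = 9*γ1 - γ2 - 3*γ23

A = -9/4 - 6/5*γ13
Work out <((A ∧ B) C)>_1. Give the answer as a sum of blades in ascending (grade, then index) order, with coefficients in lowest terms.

step 1: 45/4 + 3/2*γ2 + 81/20*γ12 + 57/8*γ13 - 4/5*γ123
step 2: -3/2 + 474/5*γ1 - 477/10*γ2 - 549/8*γ3 + 63/8*γ12 - 259/20*γ13 - 819/20*γ23 + 57/8*γ123
step 3: 474/5*γ1 - 477/10*γ2 - 549/8*γ3
Answer: 474/5*γ1 - 477/10*γ2 - 549/8*γ3


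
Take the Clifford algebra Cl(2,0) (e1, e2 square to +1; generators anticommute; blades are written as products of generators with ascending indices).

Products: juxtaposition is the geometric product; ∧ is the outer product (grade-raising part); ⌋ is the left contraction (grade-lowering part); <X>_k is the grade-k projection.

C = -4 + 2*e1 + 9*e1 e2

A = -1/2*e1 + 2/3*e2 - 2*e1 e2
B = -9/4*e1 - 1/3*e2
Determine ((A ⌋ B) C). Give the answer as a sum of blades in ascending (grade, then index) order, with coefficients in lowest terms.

step 1: 65/72
step 2: -65/18 + 65/36*e1 + 65/8*e1 e2
Answer: -65/18 + 65/36*e1 + 65/8*e1 e2


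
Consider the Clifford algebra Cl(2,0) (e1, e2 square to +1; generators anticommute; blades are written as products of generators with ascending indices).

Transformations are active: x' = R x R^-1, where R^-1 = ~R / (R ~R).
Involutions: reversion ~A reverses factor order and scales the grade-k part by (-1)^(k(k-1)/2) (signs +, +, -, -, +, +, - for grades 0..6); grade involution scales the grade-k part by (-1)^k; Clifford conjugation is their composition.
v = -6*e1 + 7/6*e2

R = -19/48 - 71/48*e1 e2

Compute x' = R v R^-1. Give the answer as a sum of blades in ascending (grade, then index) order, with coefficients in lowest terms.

~R = -19/48 + 71/48*e1 e2, and R ~R = 2701/1152, so R^-1 = ~R / (2701/1152).
R v = 187/288*e1 - 2689/288*e2
Answer: 93683/16206*e1 + 5364/2701*e2


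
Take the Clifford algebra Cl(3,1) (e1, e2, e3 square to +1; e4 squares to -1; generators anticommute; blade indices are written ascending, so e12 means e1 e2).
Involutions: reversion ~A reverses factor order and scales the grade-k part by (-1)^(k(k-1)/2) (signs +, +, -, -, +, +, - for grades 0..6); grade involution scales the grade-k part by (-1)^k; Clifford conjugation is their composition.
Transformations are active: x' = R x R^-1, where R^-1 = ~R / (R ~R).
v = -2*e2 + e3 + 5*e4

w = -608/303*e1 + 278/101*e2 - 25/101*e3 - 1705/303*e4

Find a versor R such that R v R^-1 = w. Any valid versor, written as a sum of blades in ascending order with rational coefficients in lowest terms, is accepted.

Since q(v) = q(w) = -20, the sum R = v + w = -608/303*e1 + 76/101*e2 + 76/101*e3 - 190/303*e4 does the job whenever invertible.
Answer: -608/303*e1 + 76/101*e2 + 76/101*e3 - 190/303*e4


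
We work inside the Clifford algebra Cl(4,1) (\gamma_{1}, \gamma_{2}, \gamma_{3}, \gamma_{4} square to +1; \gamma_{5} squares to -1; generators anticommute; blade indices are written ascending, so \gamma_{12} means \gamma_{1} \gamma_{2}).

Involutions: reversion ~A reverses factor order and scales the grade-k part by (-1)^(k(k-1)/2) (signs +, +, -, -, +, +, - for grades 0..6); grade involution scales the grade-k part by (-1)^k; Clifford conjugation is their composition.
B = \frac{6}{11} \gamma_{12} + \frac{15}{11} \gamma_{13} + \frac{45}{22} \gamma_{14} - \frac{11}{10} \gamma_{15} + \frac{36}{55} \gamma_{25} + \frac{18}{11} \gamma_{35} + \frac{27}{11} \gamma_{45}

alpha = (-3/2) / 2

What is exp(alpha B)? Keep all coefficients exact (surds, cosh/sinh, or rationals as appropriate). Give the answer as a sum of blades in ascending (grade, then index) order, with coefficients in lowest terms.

B^2 term by term: the squares give (\frac{6}{11})^2*(\gamma_{12})^2 + (\frac{15}{11})^2*(\gamma_{13})^2 + (\frac{45}{22})^2*(\gamma_{14})^2 + (-\frac{11}{10})^2*(\gamma_{15})^2 + (\frac{36}{55})^2*(\gamma_{25})^2 + (\frac{18}{11})^2*(\gamma_{35})^2 + (\frac{27}{11})^2*(\gamma_{45})^2 = \frac{36}{121}*(-1) + \frac{225}{121}*(-1) + \frac{2025}{484}*(-1) + \frac{121}{100}*(+1) + \frac{1296}{3025}*(+1) + \frac{324}{121}*(+1) + \frac{729}{121}*(+1) = 4 (each basis 2-blade squares to minus the product of its generators' squares); cross terms between blades sharing an index anticommute and cancel; the commuting (index-disjoint) pairs give grade-4 terms 2*c*c'*(blade product), which cancel blade by blade — \gamma_{1235}: \frac{216}{121} - \frac{216}{121} = 0; \gamma_{1245}: \frac{324}{121} - \frac{324}{121} = 0; \gamma_{1345}: \frac{810}{121} - \frac{810}{121} = 0 — confirming B is simple. So B^2 = 4.
B^2 = 4 — the positive square puts this in the hyperbolic regime; l = 2, alpha*l = - \frac{3}{2}, so exp(alpha B) = cosh(- \frac{3}{2}) + (sinh(- \frac{3}{2})/2)*B = \cosh{\left(\frac{3}{2} \right)} + (- \frac{\sinh{\left(\frac{3}{2} \right)}}{2})*B.
Answer: \cosh{\left(\frac{3}{2} \right)} - \frac{3 \sinh{\left(\frac{3}{2} \right)}}{11} \gamma_{12} - \frac{15 \sinh{\left(\frac{3}{2} \right)}}{22} \gamma_{13} - \frac{45 \sinh{\left(\frac{3}{2} \right)}}{44} \gamma_{14} + \frac{11 \sinh{\left(\frac{3}{2} \right)}}{20} \gamma_{15} - \frac{18 \sinh{\left(\frac{3}{2} \right)}}{55} \gamma_{25} - \frac{9 \sinh{\left(\frac{3}{2} \right)}}{11} \gamma_{35} - \frac{27 \sinh{\left(\frac{3}{2} \right)}}{22} \gamma_{45}


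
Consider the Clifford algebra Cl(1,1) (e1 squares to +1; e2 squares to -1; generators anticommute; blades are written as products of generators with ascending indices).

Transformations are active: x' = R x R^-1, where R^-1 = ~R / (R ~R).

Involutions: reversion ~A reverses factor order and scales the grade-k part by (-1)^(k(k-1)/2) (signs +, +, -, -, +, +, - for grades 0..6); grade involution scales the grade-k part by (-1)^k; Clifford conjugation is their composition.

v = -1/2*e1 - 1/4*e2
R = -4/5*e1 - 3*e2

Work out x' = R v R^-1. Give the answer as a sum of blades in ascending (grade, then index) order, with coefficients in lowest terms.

~R = -4/5*e1 - 3*e2, and R ~R = -209/25, so R^-1 = ~R / (-209/25).
R v = -7/20 - 13/10*e1 e2
Answer: 181/418*e1 - 1/836*e2


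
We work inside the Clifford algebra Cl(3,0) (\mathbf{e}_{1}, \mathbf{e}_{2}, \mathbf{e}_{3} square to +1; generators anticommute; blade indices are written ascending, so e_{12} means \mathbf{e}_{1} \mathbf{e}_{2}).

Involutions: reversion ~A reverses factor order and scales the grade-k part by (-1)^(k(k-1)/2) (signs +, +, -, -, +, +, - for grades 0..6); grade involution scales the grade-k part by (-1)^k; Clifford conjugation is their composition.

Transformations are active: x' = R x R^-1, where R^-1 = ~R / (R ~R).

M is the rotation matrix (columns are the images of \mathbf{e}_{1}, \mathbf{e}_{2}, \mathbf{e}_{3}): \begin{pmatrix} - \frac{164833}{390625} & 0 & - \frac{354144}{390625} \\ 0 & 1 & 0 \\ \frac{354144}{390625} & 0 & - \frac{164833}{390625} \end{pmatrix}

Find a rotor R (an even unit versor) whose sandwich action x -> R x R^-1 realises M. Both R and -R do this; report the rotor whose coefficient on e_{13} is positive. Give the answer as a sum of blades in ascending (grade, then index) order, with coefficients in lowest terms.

Method: write R = a + b12*e_{12} + b13*e_{13} + b23*e_{23} with a^2 + b12^2 + b13^2 + b23^2 = 1 (so R^-1 = ~R). Expanding the columns R e_j ~R gives tr M = 4a^2 - 1 and, from the antisymmetric part, M21 - M12 = -4a*b12, M13 - M31 = 4a*b13, M32 - M23 = -4a*b23.
Here tr M = \frac{60959}{390625}, so a^2 = (1 + tr M)/4 = \frac{112896}{390625} and a = ±\frac{336}{625}. Taking a = \frac{336}{625}: M21 - M12 = 0, M13 - M31 = -\frac{708288}{390625}, M32 - M23 = 0, giving b12 = 0, b13 = -\frac{527}{625}, b23 = 0, i.e. R = \frac{336}{625} - \frac{527}{625} e_{13}.
Its e_{13} coefficient is negative, so report the other preimage -R.
Answer: -\frac{336}{625} + \frac{527}{625} e_{13}. Key observation: the double cover Spin(3) -> SO(3) sends R and -R to the same matrix (trace \frac{60959}{390625} here), so the stated sign of the e_{13} coefficient is what selects one sheet.


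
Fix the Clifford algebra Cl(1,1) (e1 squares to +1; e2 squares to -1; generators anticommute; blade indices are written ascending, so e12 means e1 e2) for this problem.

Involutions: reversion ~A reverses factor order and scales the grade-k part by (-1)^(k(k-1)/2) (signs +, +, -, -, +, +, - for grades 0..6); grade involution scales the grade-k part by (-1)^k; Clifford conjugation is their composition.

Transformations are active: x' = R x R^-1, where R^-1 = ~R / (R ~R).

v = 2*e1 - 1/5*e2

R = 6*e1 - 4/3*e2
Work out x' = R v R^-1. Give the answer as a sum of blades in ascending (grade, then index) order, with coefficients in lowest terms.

~R = 6*e1 - 4/3*e2, and R ~R = 308/9, so R^-1 = ~R / (308/9).
R v = 176/15 + 22/15*e12
Answer: 74/35*e1 - 5/7*e2


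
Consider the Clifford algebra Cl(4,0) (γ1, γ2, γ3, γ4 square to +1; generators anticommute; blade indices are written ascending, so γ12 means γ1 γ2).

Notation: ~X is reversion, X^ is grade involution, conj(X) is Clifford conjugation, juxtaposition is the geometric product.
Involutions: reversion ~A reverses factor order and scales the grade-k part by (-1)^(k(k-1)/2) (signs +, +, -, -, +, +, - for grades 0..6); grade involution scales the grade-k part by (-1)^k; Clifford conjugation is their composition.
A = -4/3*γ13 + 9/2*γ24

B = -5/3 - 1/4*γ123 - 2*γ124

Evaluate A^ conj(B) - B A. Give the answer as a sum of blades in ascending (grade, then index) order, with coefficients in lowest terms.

first term: 9*γ1 + 1/3*γ2 + 20/9*γ13 - 15/2*γ24 - 9/8*γ134 + 8/3*γ234
second term: 9*γ1 + 1/3*γ2 + 20/9*γ13 - 15/2*γ24 + 9/8*γ134 - 8/3*γ234
Answer: -9/4*γ134 + 16/3*γ234


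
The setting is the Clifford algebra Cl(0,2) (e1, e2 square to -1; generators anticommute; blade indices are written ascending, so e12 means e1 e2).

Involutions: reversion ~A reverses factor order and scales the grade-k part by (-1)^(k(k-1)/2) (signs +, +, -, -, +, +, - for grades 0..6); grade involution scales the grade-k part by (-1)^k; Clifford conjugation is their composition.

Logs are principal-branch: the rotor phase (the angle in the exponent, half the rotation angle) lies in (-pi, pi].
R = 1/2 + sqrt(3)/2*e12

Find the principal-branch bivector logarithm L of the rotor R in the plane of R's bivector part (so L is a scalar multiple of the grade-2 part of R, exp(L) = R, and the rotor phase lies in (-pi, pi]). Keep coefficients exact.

The scalar part of R is 1/2, and that scalar determines the rotor phase on the principal branch; recovering the unit plane as bivector-part over sine of the phase gives L = phase * plane.
Concretely: cos(phase) = 1/2 gives phase = ±pi/3, and since phase/sin(phase) is even the sign is immaterial: L = (phase/sin(phase)) * <R>_2 = (2*sqrt(3)*pi/9) * <R>_2.
Answer: pi/3*e12


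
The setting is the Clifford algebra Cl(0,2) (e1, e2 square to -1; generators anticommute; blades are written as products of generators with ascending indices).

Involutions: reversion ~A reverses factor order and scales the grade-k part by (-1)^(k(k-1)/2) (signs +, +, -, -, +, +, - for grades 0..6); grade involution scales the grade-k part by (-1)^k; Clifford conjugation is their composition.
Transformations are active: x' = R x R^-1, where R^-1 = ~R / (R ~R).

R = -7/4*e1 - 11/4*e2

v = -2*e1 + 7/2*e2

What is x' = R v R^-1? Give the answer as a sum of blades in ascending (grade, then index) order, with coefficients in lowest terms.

~R = -7/4*e1 - 11/4*e2, and R ~R = -85/8, so R^-1 = ~R / (-85/8).
R v = 49/8 - 93/8*e1 e2
Answer: 683/170*e1 - 28/85*e2


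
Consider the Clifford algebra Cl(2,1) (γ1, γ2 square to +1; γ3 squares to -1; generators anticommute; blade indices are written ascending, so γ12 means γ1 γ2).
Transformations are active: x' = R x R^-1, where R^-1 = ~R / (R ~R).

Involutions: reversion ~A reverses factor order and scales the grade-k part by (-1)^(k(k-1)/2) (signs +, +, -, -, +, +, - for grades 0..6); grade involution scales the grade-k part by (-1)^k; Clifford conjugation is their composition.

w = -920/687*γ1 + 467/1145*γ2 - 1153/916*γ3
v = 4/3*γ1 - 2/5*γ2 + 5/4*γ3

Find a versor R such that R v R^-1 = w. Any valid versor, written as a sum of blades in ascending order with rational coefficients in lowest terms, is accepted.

The midline construction: v and w both square to 1351/3600, so reflecting in their sum -4/687*γ1 + 9/1145*γ2 - 2/229*γ3 exchanges them.
Answer: -4/687*γ1 + 9/1145*γ2 - 2/229*γ3


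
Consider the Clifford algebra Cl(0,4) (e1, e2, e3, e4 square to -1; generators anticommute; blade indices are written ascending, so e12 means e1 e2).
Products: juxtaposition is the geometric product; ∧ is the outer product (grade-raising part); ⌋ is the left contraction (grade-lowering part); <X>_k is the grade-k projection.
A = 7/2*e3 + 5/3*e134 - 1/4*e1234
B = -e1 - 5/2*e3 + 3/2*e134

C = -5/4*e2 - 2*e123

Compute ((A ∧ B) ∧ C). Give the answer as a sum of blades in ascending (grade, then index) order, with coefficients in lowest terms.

step 1: 7/2*e13
step 2: 35/8*e123
Answer: 35/8*e123


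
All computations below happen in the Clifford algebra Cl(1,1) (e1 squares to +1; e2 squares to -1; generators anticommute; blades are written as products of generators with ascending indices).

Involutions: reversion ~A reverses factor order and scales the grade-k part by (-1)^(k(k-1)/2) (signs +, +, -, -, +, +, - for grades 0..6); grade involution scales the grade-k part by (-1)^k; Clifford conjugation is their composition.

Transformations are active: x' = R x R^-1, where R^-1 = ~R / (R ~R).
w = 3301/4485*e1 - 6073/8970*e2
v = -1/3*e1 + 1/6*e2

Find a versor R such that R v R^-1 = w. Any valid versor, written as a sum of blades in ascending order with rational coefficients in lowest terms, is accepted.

Sketch: the shared square 1/12 makes R = v + w = 602/1495*e1 - 763/1495*e2 the natural versor; its sandwich fixes that direction, negates (v - w)/2, and sends v to w.
Answer: 602/1495*e1 - 763/1495*e2
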